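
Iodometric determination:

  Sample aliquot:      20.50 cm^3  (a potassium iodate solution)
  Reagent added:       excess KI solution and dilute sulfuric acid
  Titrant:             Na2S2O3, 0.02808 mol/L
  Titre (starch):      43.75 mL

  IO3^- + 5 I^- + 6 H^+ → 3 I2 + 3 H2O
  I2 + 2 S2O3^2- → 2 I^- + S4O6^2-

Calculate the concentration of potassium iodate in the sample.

0.009988 mol/L

n(S2O3^2-) = 0.04375 × 0.02808 = 1.228 × 10^-3 mol
n(I2) = n(S2O3^2-)/2 = 6.143 × 10^-4 mol
From the 1:3 ratio, n(IO3^-) in the aliquot = 1/3 × 6.143 × 10^-4 = 2.047 × 10^-4 mol
[IO3^-] = 2.047 × 10^-4 / 0.02050 = 0.009988 mol/L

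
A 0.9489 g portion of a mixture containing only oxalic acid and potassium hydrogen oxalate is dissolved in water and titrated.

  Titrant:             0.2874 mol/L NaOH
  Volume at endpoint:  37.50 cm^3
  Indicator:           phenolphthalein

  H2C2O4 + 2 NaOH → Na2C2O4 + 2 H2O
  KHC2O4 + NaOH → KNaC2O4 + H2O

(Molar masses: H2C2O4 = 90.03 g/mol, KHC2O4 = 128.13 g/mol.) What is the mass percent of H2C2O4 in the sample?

n(NaOH) = 0.03750 × 0.2874 = 0.01078 mol
Let x = n(H2C2O4), y = n(KHC2O4).
Titrant: 2x + 1y = 0.01078;  mass: 90.03x + 128.13y = 0.9489
Solving, x = 2.599 × 10^-3 mol, y = 5.580 × 10^-3 mol
mass of H2C2O4 = 2.599 × 10^-3 × 90.03 = 0.2340 g
% H2C2O4 = 0.2340 / 0.9489 × 100 = 24.66 %

24.66 %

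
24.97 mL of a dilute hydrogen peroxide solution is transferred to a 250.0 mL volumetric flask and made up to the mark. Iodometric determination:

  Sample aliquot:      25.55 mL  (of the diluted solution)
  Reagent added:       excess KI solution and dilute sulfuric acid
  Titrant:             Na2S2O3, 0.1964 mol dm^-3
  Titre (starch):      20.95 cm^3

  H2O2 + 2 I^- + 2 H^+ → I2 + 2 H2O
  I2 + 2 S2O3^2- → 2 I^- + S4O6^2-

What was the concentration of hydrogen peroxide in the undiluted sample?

n(S2O3^2-) = 0.02095 × 0.1964 = 4.115 × 10^-3 mol
n(I2) = n(S2O3^2-)/2 = 2.057 × 10^-3 mol
n(H2O2) in the aliquot = 2.057 × 10^-3 mol (1:1 ratio)
[H2O2]_dilute = 2.057 × 10^-3 / 0.02555 = 0.08052 mol/L
[H2O2]_original = 0.08052 × 250.0/24.97 = 0.8062 mol/L

0.8062 mol/L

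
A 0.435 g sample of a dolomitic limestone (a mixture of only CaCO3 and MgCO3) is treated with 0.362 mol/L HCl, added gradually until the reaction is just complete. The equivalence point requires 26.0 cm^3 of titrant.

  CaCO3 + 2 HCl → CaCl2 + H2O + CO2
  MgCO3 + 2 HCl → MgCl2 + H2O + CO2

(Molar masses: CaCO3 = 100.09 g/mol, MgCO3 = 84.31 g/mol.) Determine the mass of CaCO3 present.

n(HCl) = 0.0260 × 0.362 = 9.41 × 10^-3 mol
Let x = n(CaCO3), y = n(MgCO3).
Titrant: 2x + 2y = 9.41 × 10^-3;  mass: 100.09x + 84.31y = 0.435
Solving, x = 2.42 × 10^-3 mol, y = 2.28 × 10^-3 mol
mass of CaCO3 = 2.42 × 10^-3 × 100.09 = 0.243 g

0.243 g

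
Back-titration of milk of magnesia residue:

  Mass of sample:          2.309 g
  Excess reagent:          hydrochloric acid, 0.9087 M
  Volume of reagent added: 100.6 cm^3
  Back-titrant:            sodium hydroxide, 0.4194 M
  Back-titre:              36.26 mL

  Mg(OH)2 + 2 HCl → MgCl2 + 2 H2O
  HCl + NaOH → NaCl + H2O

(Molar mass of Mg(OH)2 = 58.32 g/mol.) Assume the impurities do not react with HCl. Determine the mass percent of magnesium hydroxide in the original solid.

96.24 %

n(HCl) added = 0.1006 × 0.9087 = 0.09142 mol
n(NaOH) used in back-titration = 0.03626 × 0.4194 = 0.01521 mol
n(HCl) left over = 0.01521 mol (1:1 ratio)
n(HCl) consumed by analyte = 0.09142 − 0.01521 = 0.07621 mol
From the 1:2 ratio, n(Mg(OH)2) = 1/2 × 0.07621 = 0.03810 mol
mass of Mg(OH)2 = 0.03810 × 58.32 = 2.222 g
% Mg(OH)2 = 2.222 / 2.309 × 100 = 96.24 %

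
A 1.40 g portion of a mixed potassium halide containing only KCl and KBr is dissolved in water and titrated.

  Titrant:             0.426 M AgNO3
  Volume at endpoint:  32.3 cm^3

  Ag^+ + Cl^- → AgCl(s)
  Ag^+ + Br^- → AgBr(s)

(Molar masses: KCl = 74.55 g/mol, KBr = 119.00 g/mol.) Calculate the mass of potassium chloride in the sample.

0.398 g

n(AgNO3) = 0.0323 × 0.426 = 0.0138 mol
Let x = n(KCl), y = n(KBr).
Titrant: 1x + 1y = 0.0138;  mass: 74.55x + 119.00y = 1.40
Solving, x = 5.34 × 10^-3 mol, y = 8.42 × 10^-3 mol
mass of KCl = 5.34 × 10^-3 × 74.55 = 0.398 g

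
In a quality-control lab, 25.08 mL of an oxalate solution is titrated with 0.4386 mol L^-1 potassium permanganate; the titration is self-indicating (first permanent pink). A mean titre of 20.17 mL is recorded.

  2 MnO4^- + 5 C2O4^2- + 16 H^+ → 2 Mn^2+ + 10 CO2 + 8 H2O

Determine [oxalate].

0.8818 mol/L

n(KMnO4) = 0.02017 L × 0.4386 mol/L = 8.847 × 10^-3 mol
From the 5:2 mole ratio, n(C2O4^2-) = 5/2 × 8.847 × 10^-3 = 0.02212 mol
[C2O4^2-] = 0.02212 mol / 0.02508 L = 0.8818 mol/L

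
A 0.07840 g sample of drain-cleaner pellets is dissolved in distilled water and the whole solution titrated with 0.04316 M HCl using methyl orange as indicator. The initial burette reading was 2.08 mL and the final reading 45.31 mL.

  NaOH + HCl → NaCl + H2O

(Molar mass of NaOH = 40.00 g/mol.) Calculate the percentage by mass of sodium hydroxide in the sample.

95.19 %

n(HCl) = 0.04323 L × 0.04316 mol/L = 1.866 × 10^-3 mol
n(NaOH) = 1.866 × 10^-3 mol (1:1 ratio)
mass of NaOH = 1.866 × 10^-3 × 40.00 g/mol = 0.07463 g
% NaOH = 0.07463 / 0.07840 × 100 = 95.19 %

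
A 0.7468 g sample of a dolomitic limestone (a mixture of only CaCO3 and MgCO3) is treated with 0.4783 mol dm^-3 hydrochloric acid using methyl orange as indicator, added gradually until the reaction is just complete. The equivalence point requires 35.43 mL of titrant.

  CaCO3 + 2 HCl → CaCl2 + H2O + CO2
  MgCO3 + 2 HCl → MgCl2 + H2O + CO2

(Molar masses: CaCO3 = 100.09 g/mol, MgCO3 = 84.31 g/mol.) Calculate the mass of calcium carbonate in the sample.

n(HCl) = 0.03543 × 0.4783 = 0.01695 mol
Let x = n(CaCO3), y = n(MgCO3).
Titrant: 2x + 2y = 0.01695;  mass: 100.09x + 84.31y = 0.7468
Solving, x = 2.055 × 10^-3 mol, y = 6.418 × 10^-3 mol
mass of CaCO3 = 2.055 × 10^-3 × 100.09 = 0.2057 g

0.2057 g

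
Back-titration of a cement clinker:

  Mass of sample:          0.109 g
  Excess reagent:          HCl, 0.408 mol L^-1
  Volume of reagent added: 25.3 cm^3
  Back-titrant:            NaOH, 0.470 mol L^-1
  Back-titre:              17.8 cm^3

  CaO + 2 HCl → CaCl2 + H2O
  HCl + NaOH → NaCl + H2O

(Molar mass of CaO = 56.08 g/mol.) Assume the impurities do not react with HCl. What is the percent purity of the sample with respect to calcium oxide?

50.3 %

n(HCl) added = 0.0253 × 0.408 = 0.0103 mol
n(NaOH) used in back-titration = 0.0178 × 0.470 = 8.37 × 10^-3 mol
n(HCl) left over = 8.37 × 10^-3 mol (1:1 ratio)
n(HCl) consumed by analyte = 0.0103 − 8.37 × 10^-3 = 1.96 × 10^-3 mol
From the 1:2 ratio, n(CaO) = 1/2 × 1.96 × 10^-3 = 9.78 × 10^-4 mol
mass of CaO = 9.78 × 10^-4 × 56.08 = 0.0549 g
% CaO = 0.0549 / 0.109 × 100 = 50.3 %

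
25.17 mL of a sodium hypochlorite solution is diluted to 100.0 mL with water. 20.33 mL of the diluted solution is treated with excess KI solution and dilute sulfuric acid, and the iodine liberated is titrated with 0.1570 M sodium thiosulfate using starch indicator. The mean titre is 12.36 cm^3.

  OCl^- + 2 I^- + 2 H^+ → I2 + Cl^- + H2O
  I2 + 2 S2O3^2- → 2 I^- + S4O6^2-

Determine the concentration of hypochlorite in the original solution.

0.1896 M

n(S2O3^2-) = 0.01236 × 0.1570 = 1.941 × 10^-3 mol
n(I2) = n(S2O3^2-)/2 = 9.703 × 10^-4 mol
n(OCl^-) in the aliquot = 9.703 × 10^-4 mol (1:1 ratio)
[OCl^-]_dilute = 9.703 × 10^-4 / 0.02033 = 0.04773 mol/L
[OCl^-]_original = 0.04773 × 100.0/25.17 = 0.1896 mol/L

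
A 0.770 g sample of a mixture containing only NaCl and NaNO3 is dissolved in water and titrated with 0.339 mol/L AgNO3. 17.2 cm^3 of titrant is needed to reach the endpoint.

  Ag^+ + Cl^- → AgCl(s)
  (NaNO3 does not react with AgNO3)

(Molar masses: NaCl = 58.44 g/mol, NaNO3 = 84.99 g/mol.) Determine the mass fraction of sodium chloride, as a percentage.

44.3 %

n(AgNO3) = 0.0172 × 0.339 = 5.83 × 10^-3 mol
Let x = n(NaCl), y = n(NaNO3).
Titrant: 1x = 5.83 × 10^-3;  mass: 58.44x + 84.99y = 0.770
Solving, x = 5.83 × 10^-3 mol, y = 5.05 × 10^-3 mol
mass of NaCl = 5.83 × 10^-3 × 58.44 = 0.341 g
% NaCl = 0.341 / 0.770 × 100 = 44.3 %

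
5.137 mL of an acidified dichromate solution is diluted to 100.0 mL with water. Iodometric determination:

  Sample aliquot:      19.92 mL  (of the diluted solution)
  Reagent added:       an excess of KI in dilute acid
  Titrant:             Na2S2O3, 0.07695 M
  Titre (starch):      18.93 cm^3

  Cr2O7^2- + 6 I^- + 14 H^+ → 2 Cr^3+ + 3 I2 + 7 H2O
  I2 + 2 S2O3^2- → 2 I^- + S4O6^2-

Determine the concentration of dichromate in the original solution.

n(S2O3^2-) = 0.01893 × 0.07695 = 1.457 × 10^-3 mol
n(I2) = n(S2O3^2-)/2 = 7.283 × 10^-4 mol
From the 1:3 ratio, n(Cr2O7^2-) in the aliquot = 1/3 × 7.283 × 10^-4 = 2.428 × 10^-4 mol
[Cr2O7^2-]_dilute = 2.428 × 10^-4 / 0.01992 = 0.01219 mol/L
[Cr2O7^2-]_original = 0.01219 × 100.0/5.137 = 0.2373 mol/L

0.2373 M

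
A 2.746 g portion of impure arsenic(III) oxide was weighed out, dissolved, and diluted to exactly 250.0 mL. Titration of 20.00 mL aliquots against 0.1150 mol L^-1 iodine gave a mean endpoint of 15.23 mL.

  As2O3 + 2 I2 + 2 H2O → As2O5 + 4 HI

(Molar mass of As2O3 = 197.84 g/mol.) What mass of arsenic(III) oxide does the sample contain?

n(I2) per titration = 0.01523 × 0.1150 = 1.751 × 10^-3 mol
From the 1:2 ratio, n(As2O3) in each aliquot = 1/2 × 1.751 × 10^-3 = 8.757 × 10^-4 mol
n(As2O3) in the whole flask = 8.757 × 10^-4 × 250.0/20.00 = 0.01095 mol
mass of As2O3 = 0.01095 × 197.84 = 2.166 g

2.166 g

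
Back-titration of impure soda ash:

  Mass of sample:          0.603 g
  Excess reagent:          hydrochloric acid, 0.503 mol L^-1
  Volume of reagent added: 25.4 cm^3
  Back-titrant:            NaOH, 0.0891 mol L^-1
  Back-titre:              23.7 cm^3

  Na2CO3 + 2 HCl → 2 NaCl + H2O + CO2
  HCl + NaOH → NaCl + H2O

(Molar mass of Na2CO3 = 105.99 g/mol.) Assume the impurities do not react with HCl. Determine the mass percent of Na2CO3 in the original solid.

n(HCl) added = 0.0254 × 0.503 = 0.0128 mol
n(NaOH) used in back-titration = 0.0237 × 0.0891 = 2.11 × 10^-3 mol
n(HCl) left over = 2.11 × 10^-3 mol (1:1 ratio)
n(HCl) consumed by analyte = 0.0128 − 2.11 × 10^-3 = 0.0107 mol
From the 1:2 ratio, n(Na2CO3) = 1/2 × 0.0107 = 5.33 × 10^-3 mol
mass of Na2CO3 = 5.33 × 10^-3 × 105.99 = 0.565 g
% Na2CO3 = 0.565 / 0.603 × 100 = 93.7 %

93.7 %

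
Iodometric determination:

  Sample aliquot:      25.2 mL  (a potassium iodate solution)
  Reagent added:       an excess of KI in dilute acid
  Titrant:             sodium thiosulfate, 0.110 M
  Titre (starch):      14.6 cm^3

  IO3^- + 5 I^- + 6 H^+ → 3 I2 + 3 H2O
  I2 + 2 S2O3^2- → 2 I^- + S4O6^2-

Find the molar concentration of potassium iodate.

n(S2O3^2-) = 0.0146 × 0.110 = 1.61 × 10^-3 mol
n(I2) = n(S2O3^2-)/2 = 8.03 × 10^-4 mol
From the 1:3 ratio, n(IO3^-) in the aliquot = 1/3 × 8.03 × 10^-4 = 2.68 × 10^-4 mol
[IO3^-] = 2.68 × 10^-4 / 0.0252 = 0.0106 mol/L

0.0106 M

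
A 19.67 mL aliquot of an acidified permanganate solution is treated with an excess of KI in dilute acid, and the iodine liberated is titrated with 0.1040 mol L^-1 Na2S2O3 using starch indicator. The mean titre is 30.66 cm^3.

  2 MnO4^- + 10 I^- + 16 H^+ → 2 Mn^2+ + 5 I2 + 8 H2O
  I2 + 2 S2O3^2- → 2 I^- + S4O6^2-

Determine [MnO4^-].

n(S2O3^2-) = 0.03066 × 0.1040 = 3.189 × 10^-3 mol
n(I2) = n(S2O3^2-)/2 = 1.594 × 10^-3 mol
From the 2:5 ratio, n(MnO4^-) in the aliquot = 2/5 × 1.594 × 10^-3 = 6.377 × 10^-4 mol
[MnO4^-] = 6.377 × 10^-4 / 0.01967 = 0.03242 mol/L

0.03242 mol/L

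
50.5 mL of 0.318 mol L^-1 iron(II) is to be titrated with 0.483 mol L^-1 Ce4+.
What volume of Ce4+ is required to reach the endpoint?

33.2 mL

Ce^4+ + Fe^2+ → Ce^3+ + Fe^3+
n(Fe2+) = 0.0505 L × 0.318 mol/L = 0.0161 mol
n(Ce4+) = 0.0161 mol (1:1 stoichiometry)
V(Ce4+) = 0.0161 mol / 0.483 mol/L = 0.0332 L = 33.2 mL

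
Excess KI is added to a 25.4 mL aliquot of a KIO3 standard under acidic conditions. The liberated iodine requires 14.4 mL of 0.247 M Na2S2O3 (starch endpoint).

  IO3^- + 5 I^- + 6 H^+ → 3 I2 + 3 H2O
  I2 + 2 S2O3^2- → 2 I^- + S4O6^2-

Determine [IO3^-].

0.0233 M

n(S2O3^2-) = 0.0144 × 0.247 = 3.56 × 10^-3 mol
n(I2) = n(S2O3^2-)/2 = 1.78 × 10^-3 mol
From the 1:3 ratio, n(IO3^-) in the aliquot = 1/3 × 1.78 × 10^-3 = 5.93 × 10^-4 mol
[IO3^-] = 5.93 × 10^-4 / 0.0254 = 0.0233 mol/L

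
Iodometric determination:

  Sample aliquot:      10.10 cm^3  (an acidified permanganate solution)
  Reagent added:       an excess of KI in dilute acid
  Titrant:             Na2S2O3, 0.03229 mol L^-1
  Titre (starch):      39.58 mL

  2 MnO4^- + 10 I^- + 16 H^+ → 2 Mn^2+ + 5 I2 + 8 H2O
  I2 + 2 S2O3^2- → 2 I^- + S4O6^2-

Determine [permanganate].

0.02531 mol/L

n(S2O3^2-) = 0.03958 × 0.03229 = 1.278 × 10^-3 mol
n(I2) = n(S2O3^2-)/2 = 6.390 × 10^-4 mol
From the 2:5 ratio, n(MnO4^-) in the aliquot = 2/5 × 6.390 × 10^-4 = 2.556 × 10^-4 mol
[MnO4^-] = 2.556 × 10^-4 / 0.01010 = 0.02531 mol/L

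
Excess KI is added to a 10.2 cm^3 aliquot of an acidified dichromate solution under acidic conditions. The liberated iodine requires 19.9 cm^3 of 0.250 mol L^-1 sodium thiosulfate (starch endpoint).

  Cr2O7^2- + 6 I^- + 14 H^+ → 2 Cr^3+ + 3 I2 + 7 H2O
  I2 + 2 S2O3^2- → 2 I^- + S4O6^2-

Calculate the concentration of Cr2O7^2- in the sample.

n(S2O3^2-) = 0.0199 × 0.250 = 4.97 × 10^-3 mol
n(I2) = n(S2O3^2-)/2 = 2.49 × 10^-3 mol
From the 1:3 ratio, n(Cr2O7^2-) in the aliquot = 1/3 × 2.49 × 10^-3 = 8.29 × 10^-4 mol
[Cr2O7^2-] = 8.29 × 10^-4 / 0.0102 = 0.0813 mol/L

0.0813 mol/L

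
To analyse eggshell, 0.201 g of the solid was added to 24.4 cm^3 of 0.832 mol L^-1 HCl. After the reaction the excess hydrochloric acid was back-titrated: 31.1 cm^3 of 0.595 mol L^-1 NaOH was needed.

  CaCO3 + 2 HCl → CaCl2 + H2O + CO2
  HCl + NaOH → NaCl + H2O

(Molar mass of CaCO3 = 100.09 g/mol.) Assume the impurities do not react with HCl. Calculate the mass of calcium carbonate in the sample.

0.0899 g

n(HCl) added = 0.0244 × 0.832 = 0.0203 mol
n(NaOH) used in back-titration = 0.0311 × 0.595 = 0.0185 mol
n(HCl) left over = 0.0185 mol (1:1 ratio)
n(HCl) consumed by analyte = 0.0203 − 0.0185 = 1.80 × 10^-3 mol
From the 1:2 ratio, n(CaCO3) = 1/2 × 1.80 × 10^-3 = 8.98 × 10^-4 mol
mass of CaCO3 = 8.98 × 10^-4 × 100.09 = 0.0899 g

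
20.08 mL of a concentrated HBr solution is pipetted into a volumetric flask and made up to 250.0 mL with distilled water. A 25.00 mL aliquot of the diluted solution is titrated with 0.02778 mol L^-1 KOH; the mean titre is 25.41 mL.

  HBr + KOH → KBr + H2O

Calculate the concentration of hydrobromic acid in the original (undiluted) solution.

0.3515 mol/L

n(KOH) = 0.02541 × 0.02778 = 7.059 × 10^-4 mol
n(HBr) in the aliquot = 7.059 × 10^-4 mol (1:1 ratio)
[HBr]_dilute = 7.059 × 10^-4 / 0.02500 = 0.02824 mol/L
Dilution factor = 250.0 / 20.08 = 12.45
[HBr]_stock = 0.02824 × 12.45 = 0.3515 mol/L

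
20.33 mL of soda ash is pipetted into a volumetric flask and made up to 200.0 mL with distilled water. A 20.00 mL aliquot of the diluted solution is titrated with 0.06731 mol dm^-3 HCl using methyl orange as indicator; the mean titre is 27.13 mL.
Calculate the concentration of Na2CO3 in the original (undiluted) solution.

Na2CO3 + 2 HCl → 2 NaCl + H2O + CO2
n(HCl) = 0.02713 × 0.06731 = 1.826 × 10^-3 mol
From the 1:2 ratio, n(Na2CO3) in the aliquot = 1/2 × 1.826 × 10^-3 = 9.131 × 10^-4 mol
[Na2CO3]_dilute = 9.131 × 10^-4 / 0.02000 = 0.04565 mol/L
Dilution factor = 200.0 / 20.33 = 9.838
[Na2CO3]_stock = 0.04565 × 9.838 = 0.4491 mol/L

0.4491 mol/L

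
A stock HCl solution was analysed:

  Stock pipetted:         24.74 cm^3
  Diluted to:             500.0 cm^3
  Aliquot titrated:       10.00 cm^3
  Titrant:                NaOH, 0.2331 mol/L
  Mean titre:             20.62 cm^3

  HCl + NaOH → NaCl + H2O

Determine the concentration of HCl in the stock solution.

9.714 mol/L

n(NaOH) = 0.02062 × 0.2331 = 4.807 × 10^-3 mol
n(HCl) in the aliquot = 4.807 × 10^-3 mol (1:1 ratio)
[HCl]_dilute = 4.807 × 10^-3 / 0.01000 = 0.4807 mol/L
Dilution factor = 500.0 / 24.74 = 20.21
[HCl]_stock = 0.4807 × 20.21 = 9.714 mol/L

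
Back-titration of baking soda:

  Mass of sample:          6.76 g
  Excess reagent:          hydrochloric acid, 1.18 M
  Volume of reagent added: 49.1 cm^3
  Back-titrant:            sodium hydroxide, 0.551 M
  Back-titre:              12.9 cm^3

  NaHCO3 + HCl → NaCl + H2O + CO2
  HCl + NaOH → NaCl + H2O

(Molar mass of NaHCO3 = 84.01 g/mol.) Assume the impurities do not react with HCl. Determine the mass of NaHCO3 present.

4.27 g

n(HCl) added = 0.0491 × 1.18 = 0.0579 mol
n(NaOH) used in back-titration = 0.0129 × 0.551 = 7.11 × 10^-3 mol
n(HCl) left over = 7.11 × 10^-3 mol (1:1 ratio)
n(HCl) consumed by analyte = 0.0579 − 7.11 × 10^-3 = 0.0508 mol
n(NaHCO3) = 0.0508 mol (1:1 ratio)
mass of NaHCO3 = 0.0508 × 84.01 = 4.27 g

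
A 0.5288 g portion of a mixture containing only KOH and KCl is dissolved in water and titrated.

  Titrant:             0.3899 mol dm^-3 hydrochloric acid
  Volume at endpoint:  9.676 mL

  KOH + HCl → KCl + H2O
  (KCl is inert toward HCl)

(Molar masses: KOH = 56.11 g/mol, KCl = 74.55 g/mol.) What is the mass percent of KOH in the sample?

40.03 %

n(HCl) = 0.009676 × 0.3899 = 3.773 × 10^-3 mol
Let x = n(KOH), y = n(KCl).
Titrant: 1x = 3.773 × 10^-3;  mass: 56.11x + 74.55y = 0.5288
Solving, x = 3.773 × 10^-3 mol, y = 4.254 × 10^-3 mol
mass of KOH = 3.773 × 10^-3 × 56.11 = 0.2117 g
% KOH = 0.2117 / 0.5288 × 100 = 40.03 %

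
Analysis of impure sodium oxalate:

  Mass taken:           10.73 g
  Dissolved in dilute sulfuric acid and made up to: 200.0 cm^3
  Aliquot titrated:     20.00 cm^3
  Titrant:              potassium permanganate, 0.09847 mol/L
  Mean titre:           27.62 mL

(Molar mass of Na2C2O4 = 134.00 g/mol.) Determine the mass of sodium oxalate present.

2 MnO4^- + 5 C2O4^2- + 16 H^+ → 2 Mn^2+ + 10 CO2 + 8 H2O
n(KMnO4) per titration = 0.02762 × 0.09847 = 2.720 × 10^-3 mol
From the 5:2 ratio, n(Na2C2O4) in each aliquot = 5/2 × 2.720 × 10^-3 = 6.799 × 10^-3 mol
n(Na2C2O4) in the whole flask = 6.799 × 10^-3 × 200.0/20.00 = 0.06799 mol
mass of Na2C2O4 = 0.06799 × 134.00 = 9.111 g

9.111 g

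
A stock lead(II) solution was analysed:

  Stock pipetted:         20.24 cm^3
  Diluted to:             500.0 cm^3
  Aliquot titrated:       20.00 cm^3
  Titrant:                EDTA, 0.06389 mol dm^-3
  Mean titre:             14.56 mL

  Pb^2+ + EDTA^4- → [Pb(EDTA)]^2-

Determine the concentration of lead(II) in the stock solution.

1.149 mol/L

n(EDTA) = 0.01456 × 0.06389 = 9.302 × 10^-4 mol
n(Pb2+) in the aliquot = 9.302 × 10^-4 mol (1:1 ratio)
[Pb2+]_dilute = 9.302 × 10^-4 / 0.02000 = 0.04651 mol/L
Dilution factor = 500.0 / 20.24 = 24.70
[Pb2+]_stock = 0.04651 × 24.70 = 1.149 mol/L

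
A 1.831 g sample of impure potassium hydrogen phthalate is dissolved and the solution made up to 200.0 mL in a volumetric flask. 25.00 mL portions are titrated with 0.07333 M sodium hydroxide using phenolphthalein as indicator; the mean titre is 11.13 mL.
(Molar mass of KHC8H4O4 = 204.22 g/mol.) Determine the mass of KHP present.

1.333 g

KHC8H4O4 + NaOH → KNaC8H4O4 + H2O
n(NaOH) per titration = 0.01113 × 0.07333 = 8.162 × 10^-4 mol
n(KHC8H4O4) in each aliquot = 8.162 × 10^-4 mol (1:1 ratio)
n(KHC8H4O4) in the whole flask = 8.162 × 10^-4 × 200.0/25.00 = 6.529 × 10^-3 mol
mass of KHC8H4O4 = 6.529 × 10^-3 × 204.22 = 1.333 g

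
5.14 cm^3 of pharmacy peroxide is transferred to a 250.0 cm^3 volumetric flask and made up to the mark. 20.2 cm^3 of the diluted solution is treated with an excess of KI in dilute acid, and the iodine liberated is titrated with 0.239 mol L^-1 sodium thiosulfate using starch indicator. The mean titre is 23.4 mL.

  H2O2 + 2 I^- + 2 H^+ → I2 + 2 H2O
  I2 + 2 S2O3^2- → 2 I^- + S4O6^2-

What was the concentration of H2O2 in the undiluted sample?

6.73 mol/L

n(S2O3^2-) = 0.0234 × 0.239 = 5.59 × 10^-3 mol
n(I2) = n(S2O3^2-)/2 = 2.80 × 10^-3 mol
n(H2O2) in the aliquot = 2.80 × 10^-3 mol (1:1 ratio)
[H2O2]_dilute = 2.80 × 10^-3 / 0.0202 = 0.138 mol/L
[H2O2]_original = 0.138 × 250.0/5.14 = 6.73 mol/L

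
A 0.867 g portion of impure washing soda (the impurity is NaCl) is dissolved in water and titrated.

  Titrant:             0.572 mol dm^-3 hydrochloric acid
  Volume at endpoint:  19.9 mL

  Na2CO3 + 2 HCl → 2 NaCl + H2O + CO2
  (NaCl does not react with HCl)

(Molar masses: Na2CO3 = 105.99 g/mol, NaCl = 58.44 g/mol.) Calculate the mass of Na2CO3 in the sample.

n(HCl) = 0.0199 × 0.572 = 0.0114 mol
Let x = n(Na2CO3), y = n(NaCl).
Titrant: 2x = 0.0114;  mass: 105.99x + 58.44y = 0.867
Solving, x = 5.69 × 10^-3 mol, y = 4.51 × 10^-3 mol
mass of Na2CO3 = 5.69 × 10^-3 × 105.99 = 0.603 g

0.603 g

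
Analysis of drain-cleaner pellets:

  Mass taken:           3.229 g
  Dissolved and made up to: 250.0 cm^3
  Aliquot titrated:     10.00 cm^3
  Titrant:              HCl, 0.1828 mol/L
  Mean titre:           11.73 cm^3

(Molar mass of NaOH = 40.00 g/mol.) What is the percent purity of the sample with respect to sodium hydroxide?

NaOH + HCl → NaCl + H2O
n(HCl) per titration = 0.01173 × 0.1828 = 2.144 × 10^-3 mol
n(NaOH) in each aliquot = 2.144 × 10^-3 mol (1:1 ratio)
n(NaOH) in the whole flask = 2.144 × 10^-3 × 250.0/10.00 = 0.05361 mol
mass of NaOH = 0.05361 × 40.00 = 2.144 g
% NaOH = 2.144 / 3.229 × 100 = 66.41 %

66.41 %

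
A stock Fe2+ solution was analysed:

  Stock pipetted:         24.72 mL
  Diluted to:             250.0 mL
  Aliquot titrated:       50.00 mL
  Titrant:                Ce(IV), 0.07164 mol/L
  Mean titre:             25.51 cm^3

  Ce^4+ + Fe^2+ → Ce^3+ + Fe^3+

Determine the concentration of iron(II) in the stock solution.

n(Ce4+) = 0.02551 × 0.07164 = 1.828 × 10^-3 mol
n(Fe2+) in the aliquot = 1.828 × 10^-3 mol (1:1 ratio)
[Fe2+]_dilute = 1.828 × 10^-3 / 0.05000 = 0.03655 mol/L
Dilution factor = 250.0 / 24.72 = 10.11
[Fe2+]_stock = 0.03655 × 10.11 = 0.3696 mol/L

0.3696 mol/L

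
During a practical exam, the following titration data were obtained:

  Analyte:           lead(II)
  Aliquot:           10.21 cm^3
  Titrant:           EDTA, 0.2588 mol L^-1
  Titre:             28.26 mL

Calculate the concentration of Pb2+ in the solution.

Pb^2+ + EDTA^4- → [Pb(EDTA)]^2-
n(EDTA) = 0.02826 L × 0.2588 mol/L = 7.314 × 10^-3 mol
n(Pb2+) = 7.314 × 10^-3 mol (1:1 mole ratio)
[Pb2+] = 7.314 × 10^-3 mol / 0.01021 L = 0.7163 mol/L

0.7163 mol/L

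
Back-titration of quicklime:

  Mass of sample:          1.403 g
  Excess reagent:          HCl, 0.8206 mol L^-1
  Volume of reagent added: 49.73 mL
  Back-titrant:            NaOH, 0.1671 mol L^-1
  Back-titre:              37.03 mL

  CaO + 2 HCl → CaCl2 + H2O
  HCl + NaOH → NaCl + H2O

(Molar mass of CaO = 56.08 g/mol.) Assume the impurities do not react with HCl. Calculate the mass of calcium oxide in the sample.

n(HCl) added = 0.04973 × 0.8206 = 0.04081 mol
n(NaOH) used in back-titration = 0.03703 × 0.1671 = 6.188 × 10^-3 mol
n(HCl) left over = 6.188 × 10^-3 mol (1:1 ratio)
n(HCl) consumed by analyte = 0.04081 − 6.188 × 10^-3 = 0.03462 mol
From the 1:2 ratio, n(CaO) = 1/2 × 0.03462 = 0.01731 mol
mass of CaO = 0.01731 × 56.08 = 0.9708 g

0.9708 g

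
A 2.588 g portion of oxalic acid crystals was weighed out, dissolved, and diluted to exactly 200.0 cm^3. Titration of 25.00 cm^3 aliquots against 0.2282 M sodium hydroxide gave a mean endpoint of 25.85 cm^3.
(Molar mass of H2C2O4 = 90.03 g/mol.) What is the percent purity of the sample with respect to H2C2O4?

H2C2O4 + 2 NaOH → Na2C2O4 + 2 H2O
n(NaOH) per titration = 0.02585 × 0.2282 = 5.899 × 10^-3 mol
From the 1:2 ratio, n(H2C2O4) in each aliquot = 1/2 × 5.899 × 10^-3 = 2.949 × 10^-3 mol
n(H2C2O4) in the whole flask = 2.949 × 10^-3 × 200.0/25.00 = 0.02360 mol
mass of H2C2O4 = 0.02360 × 90.03 = 2.124 g
% H2C2O4 = 2.124 / 2.588 × 100 = 82.08 %

82.08 %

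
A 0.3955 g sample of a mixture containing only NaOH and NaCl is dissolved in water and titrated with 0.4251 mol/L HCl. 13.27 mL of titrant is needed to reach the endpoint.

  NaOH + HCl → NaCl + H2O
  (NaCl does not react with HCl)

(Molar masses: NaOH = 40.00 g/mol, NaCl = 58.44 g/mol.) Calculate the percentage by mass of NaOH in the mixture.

57.05 %

n(HCl) = 0.01327 × 0.4251 = 5.641 × 10^-3 mol
Let x = n(NaOH), y = n(NaCl).
Titrant: 1x = 5.641 × 10^-3;  mass: 40.00x + 58.44y = 0.3955
Solving, x = 5.641 × 10^-3 mol, y = 2.907 × 10^-3 mol
mass of NaOH = 5.641 × 10^-3 × 40.00 = 0.2256 g
% NaOH = 0.2256 / 0.3955 × 100 = 57.05 %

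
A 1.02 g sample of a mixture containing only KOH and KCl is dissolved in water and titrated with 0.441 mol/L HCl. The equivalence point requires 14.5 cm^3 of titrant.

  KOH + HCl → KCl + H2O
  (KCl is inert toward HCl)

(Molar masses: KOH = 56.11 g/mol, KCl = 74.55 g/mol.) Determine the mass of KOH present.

n(HCl) = 0.0145 × 0.441 = 6.39 × 10^-3 mol
Let x = n(KOH), y = n(KCl).
Titrant: 1x = 6.39 × 10^-3;  mass: 56.11x + 74.55y = 1.02
Solving, x = 6.39 × 10^-3 mol, y = 8.87 × 10^-3 mol
mass of KOH = 6.39 × 10^-3 × 56.11 = 0.359 g

0.359 g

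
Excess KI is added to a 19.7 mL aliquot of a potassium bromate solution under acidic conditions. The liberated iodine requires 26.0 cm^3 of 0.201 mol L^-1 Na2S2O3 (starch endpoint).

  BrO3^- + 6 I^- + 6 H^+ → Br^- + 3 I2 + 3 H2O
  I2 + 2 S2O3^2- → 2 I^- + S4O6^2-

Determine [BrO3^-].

n(S2O3^2-) = 0.0260 × 0.201 = 5.23 × 10^-3 mol
n(I2) = n(S2O3^2-)/2 = 2.61 × 10^-3 mol
From the 1:3 ratio, n(BrO3^-) in the aliquot = 1/3 × 2.61 × 10^-3 = 8.71 × 10^-4 mol
[BrO3^-] = 8.71 × 10^-4 / 0.0197 = 0.0442 mol/L

0.0442 mol/L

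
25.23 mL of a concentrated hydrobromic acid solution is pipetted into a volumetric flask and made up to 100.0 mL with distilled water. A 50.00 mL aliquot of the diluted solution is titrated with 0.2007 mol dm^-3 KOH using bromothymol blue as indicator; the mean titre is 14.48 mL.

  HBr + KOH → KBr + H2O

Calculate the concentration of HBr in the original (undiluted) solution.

n(KOH) = 0.01448 × 0.2007 = 2.906 × 10^-3 mol
n(HBr) in the aliquot = 2.906 × 10^-3 mol (1:1 ratio)
[HBr]_dilute = 2.906 × 10^-3 / 0.05000 = 0.05812 mol/L
Dilution factor = 100.0 / 25.23 = 3.964
[HBr]_stock = 0.05812 × 3.964 = 0.2304 mol/L

0.2304 mol/L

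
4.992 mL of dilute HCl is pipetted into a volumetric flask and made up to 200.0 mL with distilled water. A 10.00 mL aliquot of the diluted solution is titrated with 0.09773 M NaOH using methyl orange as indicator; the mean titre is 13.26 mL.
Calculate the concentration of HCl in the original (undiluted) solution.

5.192 M

HCl + NaOH → NaCl + H2O
n(NaOH) = 0.01326 × 0.09773 = 1.296 × 10^-3 mol
n(HCl) in the aliquot = 1.296 × 10^-3 mol (1:1 ratio)
[HCl]_dilute = 1.296 × 10^-3 / 0.01000 = 0.1296 mol/L
Dilution factor = 200.0 / 4.992 = 40.06
[HCl]_stock = 0.1296 × 40.06 = 5.192 mol/L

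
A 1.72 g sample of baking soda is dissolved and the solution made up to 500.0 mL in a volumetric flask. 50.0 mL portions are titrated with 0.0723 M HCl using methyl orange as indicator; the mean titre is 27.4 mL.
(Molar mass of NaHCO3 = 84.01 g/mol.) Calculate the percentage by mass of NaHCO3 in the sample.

96.8 %

NaHCO3 + HCl → NaCl + H2O + CO2
n(HCl) per titration = 0.0274 × 0.0723 = 1.98 × 10^-3 mol
n(NaHCO3) in each aliquot = 1.98 × 10^-3 mol (1:1 ratio)
n(NaHCO3) in the whole flask = 1.98 × 10^-3 × 500.0/50.0 = 0.0198 mol
mass of NaHCO3 = 0.0198 × 84.01 = 1.66 g
% NaHCO3 = 1.66 / 1.72 × 100 = 96.8 %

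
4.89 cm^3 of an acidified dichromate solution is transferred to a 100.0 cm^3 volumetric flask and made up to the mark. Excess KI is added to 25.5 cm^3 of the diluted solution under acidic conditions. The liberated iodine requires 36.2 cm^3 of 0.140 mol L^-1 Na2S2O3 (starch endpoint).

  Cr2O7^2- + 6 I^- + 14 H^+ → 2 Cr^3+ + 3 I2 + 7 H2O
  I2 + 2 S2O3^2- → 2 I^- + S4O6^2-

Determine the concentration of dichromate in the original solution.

0.677 mol/L

n(S2O3^2-) = 0.0362 × 0.140 = 5.07 × 10^-3 mol
n(I2) = n(S2O3^2-)/2 = 2.53 × 10^-3 mol
From the 1:3 ratio, n(Cr2O7^2-) in the aliquot = 1/3 × 2.53 × 10^-3 = 8.45 × 10^-4 mol
[Cr2O7^2-]_dilute = 8.45 × 10^-4 / 0.0255 = 0.0331 mol/L
[Cr2O7^2-]_original = 0.0331 × 100.0/4.89 = 0.677 mol/L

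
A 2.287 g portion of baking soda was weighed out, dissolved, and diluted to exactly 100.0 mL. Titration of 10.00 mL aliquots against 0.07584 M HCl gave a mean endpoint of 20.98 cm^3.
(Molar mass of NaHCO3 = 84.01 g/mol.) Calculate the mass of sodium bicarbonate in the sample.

1.337 g

NaHCO3 + HCl → NaCl + H2O + CO2
n(HCl) per titration = 0.02098 × 0.07584 = 1.591 × 10^-3 mol
n(NaHCO3) in each aliquot = 1.591 × 10^-3 mol (1:1 ratio)
n(NaHCO3) in the whole flask = 1.591 × 10^-3 × 100.0/10.00 = 0.01591 mol
mass of NaHCO3 = 0.01591 × 84.01 = 1.337 g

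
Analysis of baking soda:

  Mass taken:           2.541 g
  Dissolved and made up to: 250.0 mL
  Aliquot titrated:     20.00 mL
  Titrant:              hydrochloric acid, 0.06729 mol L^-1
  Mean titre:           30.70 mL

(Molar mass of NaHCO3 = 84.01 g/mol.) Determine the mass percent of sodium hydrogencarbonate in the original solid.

NaHCO3 + HCl → NaCl + H2O + CO2
n(HCl) per titration = 0.03070 × 0.06729 = 2.066 × 10^-3 mol
n(NaHCO3) in each aliquot = 2.066 × 10^-3 mol (1:1 ratio)
n(NaHCO3) in the whole flask = 2.066 × 10^-3 × 250.0/20.00 = 0.02582 mol
mass of NaHCO3 = 0.02582 × 84.01 = 2.169 g
% NaHCO3 = 2.169 / 2.541 × 100 = 85.37 %

85.37 %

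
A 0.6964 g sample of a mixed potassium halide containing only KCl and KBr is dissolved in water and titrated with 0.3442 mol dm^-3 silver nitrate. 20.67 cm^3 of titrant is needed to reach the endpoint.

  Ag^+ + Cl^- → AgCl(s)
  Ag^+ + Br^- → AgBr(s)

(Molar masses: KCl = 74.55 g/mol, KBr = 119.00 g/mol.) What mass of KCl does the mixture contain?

0.2520 g

n(AgNO3) = 0.02067 × 0.3442 = 7.115 × 10^-3 mol
Let x = n(KCl), y = n(KBr).
Titrant: 1x + 1y = 7.115 × 10^-3;  mass: 74.55x + 119.00y = 0.6964
Solving, x = 3.380 × 10^-3 mol, y = 3.735 × 10^-3 mol
mass of KCl = 3.380 × 10^-3 × 74.55 = 0.2520 g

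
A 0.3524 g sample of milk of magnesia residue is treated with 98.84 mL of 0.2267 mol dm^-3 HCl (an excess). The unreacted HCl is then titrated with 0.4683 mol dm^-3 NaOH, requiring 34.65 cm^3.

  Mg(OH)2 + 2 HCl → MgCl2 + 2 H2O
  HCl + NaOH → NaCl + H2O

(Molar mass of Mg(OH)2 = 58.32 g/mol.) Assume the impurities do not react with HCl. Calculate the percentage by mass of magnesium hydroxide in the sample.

51.14 %

n(HCl) added = 0.09884 × 0.2267 = 0.02241 mol
n(NaOH) used in back-titration = 0.03465 × 0.4683 = 0.01623 mol
n(HCl) left over = 0.01623 mol (1:1 ratio)
n(HCl) consumed by analyte = 0.02241 − 0.01623 = 6.180 × 10^-3 mol
From the 1:2 ratio, n(Mg(OH)2) = 1/2 × 6.180 × 10^-3 = 3.090 × 10^-3 mol
mass of Mg(OH)2 = 3.090 × 10^-3 × 58.32 = 0.1802 g
% Mg(OH)2 = 0.1802 / 0.3524 × 100 = 51.14 %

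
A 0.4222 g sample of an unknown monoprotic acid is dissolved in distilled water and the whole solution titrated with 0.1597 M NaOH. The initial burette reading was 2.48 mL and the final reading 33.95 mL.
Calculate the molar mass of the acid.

84.01 g/mol

n(NaOH) = 0.03147 L × 0.1597 mol/L = 5.026 × 10^-3 mol
n(HA) = 5.026 × 10^-3 mol (1:1 ratio)
M = m / n = 0.4222 g / 5.026 × 10^-3 mol = 84.01 g/mol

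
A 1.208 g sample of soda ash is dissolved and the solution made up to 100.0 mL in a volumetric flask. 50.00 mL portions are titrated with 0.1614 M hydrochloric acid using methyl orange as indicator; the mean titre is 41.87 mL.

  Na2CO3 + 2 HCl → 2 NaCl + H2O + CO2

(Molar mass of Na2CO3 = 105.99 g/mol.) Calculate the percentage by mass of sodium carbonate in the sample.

n(HCl) per titration = 0.04187 × 0.1614 = 6.758 × 10^-3 mol
From the 1:2 ratio, n(Na2CO3) in each aliquot = 1/2 × 6.758 × 10^-3 = 3.379 × 10^-3 mol
n(Na2CO3) in the whole flask = 3.379 × 10^-3 × 100.0/50.00 = 6.758 × 10^-3 mol
mass of Na2CO3 = 6.758 × 10^-3 × 105.99 = 0.7163 g
% Na2CO3 = 0.7163 / 1.208 × 100 = 59.29 %

59.29 %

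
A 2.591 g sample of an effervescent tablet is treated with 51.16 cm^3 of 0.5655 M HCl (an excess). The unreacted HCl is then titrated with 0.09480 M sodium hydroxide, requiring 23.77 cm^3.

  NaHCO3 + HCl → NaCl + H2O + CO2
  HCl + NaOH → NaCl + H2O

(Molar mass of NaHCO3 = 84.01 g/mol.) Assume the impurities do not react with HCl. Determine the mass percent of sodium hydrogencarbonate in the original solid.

86.50 %

n(HCl) added = 0.05116 × 0.5655 = 0.02893 mol
n(NaOH) used in back-titration = 0.02377 × 0.09480 = 2.253 × 10^-3 mol
n(HCl) left over = 2.253 × 10^-3 mol (1:1 ratio)
n(HCl) consumed by analyte = 0.02893 − 2.253 × 10^-3 = 0.02668 mol
n(NaHCO3) = 0.02668 mol (1:1 ratio)
mass of NaHCO3 = 0.02668 × 84.01 = 2.241 g
% NaHCO3 = 2.241 / 2.591 × 100 = 86.50 %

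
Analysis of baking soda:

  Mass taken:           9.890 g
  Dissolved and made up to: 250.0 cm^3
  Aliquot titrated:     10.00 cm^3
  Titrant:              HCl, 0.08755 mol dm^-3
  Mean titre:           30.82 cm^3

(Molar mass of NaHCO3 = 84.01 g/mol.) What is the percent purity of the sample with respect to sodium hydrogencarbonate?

57.30 %

NaHCO3 + HCl → NaCl + H2O + CO2
n(HCl) per titration = 0.03082 × 0.08755 = 2.698 × 10^-3 mol
n(NaHCO3) in each aliquot = 2.698 × 10^-3 mol (1:1 ratio)
n(NaHCO3) in the whole flask = 2.698 × 10^-3 × 250.0/10.00 = 0.06746 mol
mass of NaHCO3 = 0.06746 × 84.01 = 5.667 g
% NaHCO3 = 5.667 / 9.890 × 100 = 57.30 %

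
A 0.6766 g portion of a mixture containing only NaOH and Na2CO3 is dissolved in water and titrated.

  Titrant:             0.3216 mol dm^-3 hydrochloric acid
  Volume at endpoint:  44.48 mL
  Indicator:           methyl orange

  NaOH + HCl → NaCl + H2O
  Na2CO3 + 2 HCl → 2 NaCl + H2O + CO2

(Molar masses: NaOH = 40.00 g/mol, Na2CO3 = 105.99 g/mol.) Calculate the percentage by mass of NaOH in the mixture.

n(HCl) = 0.04448 × 0.3216 = 0.01430 mol
Let x = n(NaOH), y = n(Na2CO3).
Titrant: 1x + 2y = 0.01430;  mass: 40.00x + 105.99y = 0.6766
Solving, x = 6.270 × 10^-3 mol, y = 4.017 × 10^-3 mol
mass of NaOH = 6.270 × 10^-3 × 40.00 = 0.2508 g
% NaOH = 0.2508 / 0.6766 × 100 = 37.07 %

37.07 %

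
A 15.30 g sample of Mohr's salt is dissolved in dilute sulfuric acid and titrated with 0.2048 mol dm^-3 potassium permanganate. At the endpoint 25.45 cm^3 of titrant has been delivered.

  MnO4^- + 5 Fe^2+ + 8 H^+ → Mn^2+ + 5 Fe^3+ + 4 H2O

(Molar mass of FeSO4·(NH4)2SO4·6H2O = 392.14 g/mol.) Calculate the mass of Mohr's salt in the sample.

n(KMnO4) = 0.02545 L × 0.2048 mol/L = 5.212 × 10^-3 mol
From the 5:1 ratio, n(FeSO4·(NH4)2SO4·6H2O) = 5/1 × 5.212 × 10^-3 = 0.02606 mol
mass of FeSO4·(NH4)2SO4·6H2O = 0.02606 × 392.14 g/mol = 10.22 g

10.22 g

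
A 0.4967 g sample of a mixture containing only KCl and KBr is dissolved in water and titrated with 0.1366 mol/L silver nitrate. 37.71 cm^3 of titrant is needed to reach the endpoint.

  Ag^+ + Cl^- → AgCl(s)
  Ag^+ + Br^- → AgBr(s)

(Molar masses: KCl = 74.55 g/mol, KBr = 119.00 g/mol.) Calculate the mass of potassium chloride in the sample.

0.1950 g

n(AgNO3) = 0.03771 × 0.1366 = 5.151 × 10^-3 mol
Let x = n(KCl), y = n(KBr).
Titrant: 1x + 1y = 5.151 × 10^-3;  mass: 74.55x + 119.00y = 0.4967
Solving, x = 2.616 × 10^-3 mol, y = 2.535 × 10^-3 mol
mass of KCl = 2.616 × 10^-3 × 74.55 = 0.1950 g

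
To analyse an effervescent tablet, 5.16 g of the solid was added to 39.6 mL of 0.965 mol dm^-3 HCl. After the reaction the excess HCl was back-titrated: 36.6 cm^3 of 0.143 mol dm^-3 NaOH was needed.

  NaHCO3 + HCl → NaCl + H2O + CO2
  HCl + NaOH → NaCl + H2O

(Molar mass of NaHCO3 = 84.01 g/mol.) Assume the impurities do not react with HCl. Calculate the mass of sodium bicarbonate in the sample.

n(HCl) added = 0.0396 × 0.965 = 0.0382 mol
n(NaOH) used in back-titration = 0.0366 × 0.143 = 5.23 × 10^-3 mol
n(HCl) left over = 5.23 × 10^-3 mol (1:1 ratio)
n(HCl) consumed by analyte = 0.0382 − 5.23 × 10^-3 = 0.0330 mol
n(NaHCO3) = 0.0330 mol (1:1 ratio)
mass of NaHCO3 = 0.0330 × 84.01 = 2.77 g

2.77 g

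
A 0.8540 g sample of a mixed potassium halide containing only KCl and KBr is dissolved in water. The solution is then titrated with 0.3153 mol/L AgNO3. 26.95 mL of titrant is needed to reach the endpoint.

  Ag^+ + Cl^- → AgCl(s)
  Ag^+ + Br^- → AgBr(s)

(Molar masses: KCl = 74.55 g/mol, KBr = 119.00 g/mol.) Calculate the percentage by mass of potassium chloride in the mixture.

30.87 %

n(AgNO3) = 0.02695 × 0.3153 = 8.497 × 10^-3 mol
Let x = n(KCl), y = n(KBr).
Titrant: 1x + 1y = 8.497 × 10^-3;  mass: 74.55x + 119.00y = 0.8540
Solving, x = 3.536 × 10^-3 mol, y = 4.961 × 10^-3 mol
mass of KCl = 3.536 × 10^-3 × 74.55 = 0.2636 g
% KCl = 0.2636 / 0.8540 × 100 = 30.87 %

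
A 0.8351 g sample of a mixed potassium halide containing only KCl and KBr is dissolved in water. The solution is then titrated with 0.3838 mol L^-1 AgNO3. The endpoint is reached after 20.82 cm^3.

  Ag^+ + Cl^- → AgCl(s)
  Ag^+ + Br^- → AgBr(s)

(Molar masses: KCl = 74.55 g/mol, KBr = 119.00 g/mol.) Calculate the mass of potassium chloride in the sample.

n(AgNO3) = 0.02082 × 0.3838 = 7.991 × 10^-3 mol
Let x = n(KCl), y = n(KBr).
Titrant: 1x + 1y = 7.991 × 10^-3;  mass: 74.55x + 119.00y = 0.8351
Solving, x = 2.605 × 10^-3 mol, y = 5.386 × 10^-3 mol
mass of KCl = 2.605 × 10^-3 × 74.55 = 0.1942 g

0.1942 g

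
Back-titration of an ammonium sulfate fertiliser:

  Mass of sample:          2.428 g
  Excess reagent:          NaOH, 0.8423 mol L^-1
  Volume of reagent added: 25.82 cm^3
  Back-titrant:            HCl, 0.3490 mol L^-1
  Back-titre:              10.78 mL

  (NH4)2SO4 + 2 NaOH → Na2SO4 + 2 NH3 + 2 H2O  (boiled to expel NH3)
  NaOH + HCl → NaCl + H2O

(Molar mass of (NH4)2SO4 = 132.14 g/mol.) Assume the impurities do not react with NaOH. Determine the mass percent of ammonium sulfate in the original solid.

n(NaOH) added = 0.02582 × 0.8423 = 0.02175 mol
n(HCl) used in back-titration = 0.01078 × 0.3490 = 3.762 × 10^-3 mol
n(NaOH) left over = 3.762 × 10^-3 mol (1:1 ratio)
n(NaOH) consumed by analyte = 0.02175 − 3.762 × 10^-3 = 0.01799 mol
From the 1:2 ratio, n((NH4)2SO4) = 1/2 × 0.01799 = 8.993 × 10^-3 mol
mass of (NH4)2SO4 = 8.993 × 10^-3 × 132.14 = 1.188 g
% (NH4)2SO4 = 1.188 / 2.428 × 100 = 48.94 %

48.94 %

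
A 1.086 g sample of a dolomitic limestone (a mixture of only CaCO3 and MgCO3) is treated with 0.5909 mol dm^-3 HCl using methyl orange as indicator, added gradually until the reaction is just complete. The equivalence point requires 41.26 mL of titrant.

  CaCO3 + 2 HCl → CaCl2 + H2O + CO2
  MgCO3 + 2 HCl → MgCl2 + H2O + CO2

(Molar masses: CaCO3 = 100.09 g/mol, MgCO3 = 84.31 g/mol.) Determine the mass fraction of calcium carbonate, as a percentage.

n(HCl) = 0.04126 × 0.5909 = 0.02438 mol
Let x = n(CaCO3), y = n(MgCO3).
Titrant: 2x + 2y = 0.02438;  mass: 100.09x + 84.31y = 1.086
Solving, x = 3.691 × 10^-3 mol, y = 8.500 × 10^-3 mol
mass of CaCO3 = 3.691 × 10^-3 × 100.09 = 0.3694 g
% CaCO3 = 0.3694 / 1.086 × 100 = 34.01 %

34.01 %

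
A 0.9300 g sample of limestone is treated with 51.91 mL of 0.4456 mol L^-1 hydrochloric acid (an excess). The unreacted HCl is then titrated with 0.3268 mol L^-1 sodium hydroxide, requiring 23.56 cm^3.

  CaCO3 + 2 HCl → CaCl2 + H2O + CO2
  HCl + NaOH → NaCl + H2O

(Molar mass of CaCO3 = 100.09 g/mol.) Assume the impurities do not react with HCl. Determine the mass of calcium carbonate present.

n(HCl) added = 0.05191 × 0.4456 = 0.02313 mol
n(NaOH) used in back-titration = 0.02356 × 0.3268 = 7.699 × 10^-3 mol
n(HCl) left over = 7.699 × 10^-3 mol (1:1 ratio)
n(HCl) consumed by analyte = 0.02313 − 7.699 × 10^-3 = 0.01543 mol
From the 1:2 ratio, n(CaCO3) = 1/2 × 0.01543 = 7.716 × 10^-3 mol
mass of CaCO3 = 7.716 × 10^-3 × 100.09 = 0.7723 g

0.7723 g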